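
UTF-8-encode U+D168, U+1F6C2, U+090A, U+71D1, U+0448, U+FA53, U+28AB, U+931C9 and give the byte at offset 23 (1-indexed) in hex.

0x93

1-indexed offset 23 is 0-indexed offset 22.
U+D168 → 3-byte form ED 85 A8 at offsets 0–2.
U+1F6C2 → 4-byte form F0 9F 9B 82 at offsets 3–6.
U+090A → 3-byte form E0 A4 8A at offsets 7–9.
U+71D1 → 3-byte form E7 87 91 at offsets 10–12.
U+0448 → 2-byte form D1 88 at offsets 13–14.
U+FA53 → 3-byte form EF A9 93 at offsets 15–17.
U+28AB → 3-byte form E2 A2 AB at offsets 18–20.
U+931C9 → 4-byte form F2 93 87 89 at offsets 21–24.
Offset 22 falls in char 8's range; it's byte 2 of F2 93 87 89 = 0x93.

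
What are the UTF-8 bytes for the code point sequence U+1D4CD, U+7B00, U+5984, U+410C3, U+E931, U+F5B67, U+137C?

F0 9D 93 8D E7 AC 80 E5 A6 84 F1 81 83 83 EE A4 B1 F3 B5 AD A7 E1 8D BC

U+1D4CD: 4-byte form → F0 9D 93 8D.
U+7B00: 3-byte form → E7 AC 80.
U+5984: 3-byte form → E5 A6 84.
U+410C3: 4-byte form → F1 81 83 83.
U+E931: 3-byte form → EE A4 B1.
U+F5B67: 4-byte form → F3 B5 AD A7.
U+137C: 3-byte form → E1 8D BC.
Concatenated (24 bytes): F0 9D 93 8D E7 AC 80 E5 A6 84 F1 81 83 83 EE A4 B1 F3 B5 AD A7 E1 8D BC.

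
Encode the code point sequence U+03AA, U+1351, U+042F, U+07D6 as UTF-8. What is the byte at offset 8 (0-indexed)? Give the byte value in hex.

U+03AA → 2-byte form CE AA at offsets 0–1.
U+1351 → 3-byte form E1 8D 91 at offsets 2–4.
U+042F → 2-byte form D0 AF at offsets 5–6.
U+07D6 → 2-byte form DF 96 at offsets 7–8.
Offset 8 falls in char 4's range; it's byte 2 of DF 96 = 0x96.

0x96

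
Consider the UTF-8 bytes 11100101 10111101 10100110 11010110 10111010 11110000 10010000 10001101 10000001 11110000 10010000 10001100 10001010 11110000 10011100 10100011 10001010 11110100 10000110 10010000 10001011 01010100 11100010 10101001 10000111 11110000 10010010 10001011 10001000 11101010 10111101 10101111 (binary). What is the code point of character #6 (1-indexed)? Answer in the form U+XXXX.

U+10640B

Offset 0: leading byte 0xE5 = 11100101 → 3-byte char #1 = E5 BD A6.
Offset 3: leading byte 0xD6 = 11010110 → 2-byte char #2 = D6 BA.
Offset 5: leading byte 0xF0 = 11110000 → 4-byte char #3 = F0 90 8D 81.
Offset 9: leading byte 0xF0 = 11110000 → 4-byte char #4 = F0 90 8C 8A.
Offset 13: leading byte 0xF0 = 11110000 → 4-byte char #5 = F0 9C A3 8A.
Offset 17: leading byte 0xF4 = 11110100 → 4-byte char #6 = F4 86 90 8B.
Leading byte 0xF4 = 11110100 matches 11110xxx → 4-byte sequence.
Byte 1: 0xF4 = 11110100, payload 100 (3 bits).
Byte 2: 0x86 = 10000110 (10xxxxxx ✓), payload 000110.
Byte 3: 0x90 = 10010000 (10xxxxxx ✓), payload 010000.
Byte 4: 0x8B = 10001011 (10xxxxxx ✓), payload 001011.
Concatenate: 100000110010000001011 = 0x10640B (21 bits → U+10640B).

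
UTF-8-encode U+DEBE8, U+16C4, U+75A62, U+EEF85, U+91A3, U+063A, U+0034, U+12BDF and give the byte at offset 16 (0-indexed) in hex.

0x86

U+DEBE8 → 4-byte form F3 9E AF A8 at offsets 0–3.
U+16C4 → 3-byte form E1 9B 84 at offsets 4–6.
U+75A62 → 4-byte form F1 B5 A9 A2 at offsets 7–10.
U+EEF85 → 4-byte form F3 AE BE 85 at offsets 11–14.
U+91A3 → 3-byte form E9 86 A3 at offsets 15–17.
Offset 16 falls in char 5's range; it's byte 2 of E9 86 A3 = 0x86.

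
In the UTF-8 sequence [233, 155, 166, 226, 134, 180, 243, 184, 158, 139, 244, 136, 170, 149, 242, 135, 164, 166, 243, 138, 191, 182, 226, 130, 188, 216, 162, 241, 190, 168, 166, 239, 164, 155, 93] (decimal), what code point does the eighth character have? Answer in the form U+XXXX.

Offset 0: leading byte 0xE9 = 11101001 → 3-byte char #1 = E9 9B A6.
Offset 3: leading byte 0xE2 = 11100010 → 3-byte char #2 = E2 86 B4.
Offset 6: leading byte 0xF3 = 11110011 → 4-byte char #3 = F3 B8 9E 8B.
Offset 10: leading byte 0xF4 = 11110100 → 4-byte char #4 = F4 88 AA 95.
Offset 14: leading byte 0xF2 = 11110010 → 4-byte char #5 = F2 87 A4 A6.
Offset 18: leading byte 0xF3 = 11110011 → 4-byte char #6 = F3 8A BF B6.
Offset 22: leading byte 0xE2 = 11100010 → 3-byte char #7 = E2 82 BC.
Offset 25: leading byte 0xD8 = 11011000 → 2-byte char #8 = D8 A2.
Leading byte 0xD8 = 11011000 matches 110xxxxx → 2-byte sequence.
Byte 1: 0xD8 = 11011000, payload 11000 (5 bits).
Byte 2: 0xA2 = 10100010 (10xxxxxx ✓), payload 100010.
Concatenate: 11000100010 = 0x622 (11 bits → U+0622).

U+0622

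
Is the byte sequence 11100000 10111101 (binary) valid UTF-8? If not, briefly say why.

invalid (sequence truncated)

Leading byte 0xE0 = 11100000 → 3-byte form, but only 2 bytes are present.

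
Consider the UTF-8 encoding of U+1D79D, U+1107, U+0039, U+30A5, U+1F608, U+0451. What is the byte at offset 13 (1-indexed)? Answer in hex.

0x9F

1-indexed offset 13 is 0-indexed offset 12.
U+1D79D → 4-byte form F0 9D 9E 9D at offsets 0–3.
U+1107 → 3-byte form E1 84 87 at offsets 4–6.
U+0039 → 1-byte form 39 at offsets 7–7.
U+30A5 → 3-byte form E3 82 A5 at offsets 8–10.
U+1F608 → 4-byte form F0 9F 98 88 at offsets 11–14.
Offset 12 falls in char 5's range; it's byte 2 of F0 9F 98 88 = 0x9F.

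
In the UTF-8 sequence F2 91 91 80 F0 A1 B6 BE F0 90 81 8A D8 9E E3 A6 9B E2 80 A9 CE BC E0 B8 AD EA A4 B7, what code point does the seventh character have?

U+03BC

Offset 0: leading byte 0xF2 = 11110010 → 4-byte char #1 = F2 91 91 80.
Offset 4: leading byte 0xF0 = 11110000 → 4-byte char #2 = F0 A1 B6 BE.
Offset 8: leading byte 0xF0 = 11110000 → 4-byte char #3 = F0 90 81 8A.
Offset 12: leading byte 0xD8 = 11011000 → 2-byte char #4 = D8 9E.
Offset 14: leading byte 0xE3 = 11100011 → 3-byte char #5 = E3 A6 9B.
Offset 17: leading byte 0xE2 = 11100010 → 3-byte char #6 = E2 80 A9.
Offset 20: leading byte 0xCE = 11001110 → 2-byte char #7 = CE BC.
Leading byte 0xCE = 11001110 matches 110xxxxx → 2-byte sequence.
Byte 1: 0xCE = 11001110, payload 01110 (5 bits).
Byte 2: 0xBC = 10111100 (10xxxxxx ✓), payload 111100.
Concatenate: 01110111100 = 0x3BC (11 bits → U+03BC).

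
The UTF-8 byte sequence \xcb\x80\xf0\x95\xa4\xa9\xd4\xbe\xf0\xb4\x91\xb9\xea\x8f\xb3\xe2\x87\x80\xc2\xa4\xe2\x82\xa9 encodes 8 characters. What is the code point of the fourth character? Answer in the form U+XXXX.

U+34479

Offset 0: leading byte 0xCB = 11001011 → 2-byte char #1 = CB 80.
Offset 2: leading byte 0xF0 = 11110000 → 4-byte char #2 = F0 95 A4 A9.
Offset 6: leading byte 0xD4 = 11010100 → 2-byte char #3 = D4 BE.
Offset 8: leading byte 0xF0 = 11110000 → 4-byte char #4 = F0 B4 91 B9.
Leading byte 0xF0 = 11110000 matches 11110xxx → 4-byte sequence.
Byte 1: 0xF0 = 11110000, payload 000 (3 bits).
Byte 2: 0xB4 = 10110100 (10xxxxxx ✓), payload 110100.
Byte 3: 0x91 = 10010001 (10xxxxxx ✓), payload 010001.
Byte 4: 0xB9 = 10111001 (10xxxxxx ✓), payload 111001.
Concatenate: 000110100010001111001 = 0x34479 (21 bits → U+34479).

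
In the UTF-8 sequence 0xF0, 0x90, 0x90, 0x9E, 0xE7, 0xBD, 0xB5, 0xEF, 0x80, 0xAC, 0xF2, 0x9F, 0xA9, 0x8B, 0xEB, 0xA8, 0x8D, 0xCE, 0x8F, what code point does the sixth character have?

Offset 0: leading byte 0xF0 = 11110000 → 4-byte char #1 = F0 90 90 9E.
Offset 4: leading byte 0xE7 = 11100111 → 3-byte char #2 = E7 BD B5.
Offset 7: leading byte 0xEF = 11101111 → 3-byte char #3 = EF 80 AC.
Offset 10: leading byte 0xF2 = 11110010 → 4-byte char #4 = F2 9F A9 8B.
Offset 14: leading byte 0xEB = 11101011 → 3-byte char #5 = EB A8 8D.
Offset 17: leading byte 0xCE = 11001110 → 2-byte char #6 = CE 8F.
Leading byte 0xCE = 11001110 matches 110xxxxx → 2-byte sequence.
Byte 1: 0xCE = 11001110, payload 01110 (5 bits).
Byte 2: 0x8F = 10001111 (10xxxxxx ✓), payload 001111.
Concatenate: 01110001111 = 0x38F (11 bits → U+038F).

U+038F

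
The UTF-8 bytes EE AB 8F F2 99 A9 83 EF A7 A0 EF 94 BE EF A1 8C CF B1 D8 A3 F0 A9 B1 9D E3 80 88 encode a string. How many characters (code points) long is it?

Byte at offset 0: 0xEE = 11101110 → 3-byte char (#1). Advance 3.
Byte at offset 3: 0xF2 = 11110010 → 4-byte char (#2). Advance 4.
Byte at offset 7: 0xEF = 11101111 → 3-byte char (#3). Advance 3.
Byte at offset 10: 0xEF = 11101111 → 3-byte char (#4). Advance 3.
Byte at offset 13: 0xEF = 11101111 → 3-byte char (#5). Advance 3.
Byte at offset 16: 0xCF = 11001111 → 2-byte char (#6). Advance 2.
Byte at offset 18: 0xD8 = 11011000 → 2-byte char (#7). Advance 2.
Byte at offset 20: 0xF0 = 11110000 → 4-byte char (#8). Advance 4.
Byte at offset 24: 0xE3 = 11100011 → 3-byte char (#9). Advance 3.
Reached end at offset 27 after 9 code points.

9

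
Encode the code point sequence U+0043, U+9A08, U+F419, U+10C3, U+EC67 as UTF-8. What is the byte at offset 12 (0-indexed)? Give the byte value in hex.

0xA7

U+0043 → 1-byte form 43 at offsets 0–0.
U+9A08 → 3-byte form E9 A8 88 at offsets 1–3.
U+F419 → 3-byte form EF 90 99 at offsets 4–6.
U+10C3 → 3-byte form E1 83 83 at offsets 7–9.
U+EC67 → 3-byte form EE B1 A7 at offsets 10–12.
Offset 12 falls in char 5's range; it's byte 3 of EE B1 A7 = 0xA7.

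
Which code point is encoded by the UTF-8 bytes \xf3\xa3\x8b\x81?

Leading byte 0xF3 = 11110011 matches 11110xxx → 4-byte sequence.
Byte 1: 0xF3 = 11110011, payload 011 (3 bits).
Byte 2: 0xA3 = 10100011 (10xxxxxx ✓), payload 100011.
Byte 3: 0x8B = 10001011 (10xxxxxx ✓), payload 001011.
Byte 4: 0x81 = 10000001 (10xxxxxx ✓), payload 000001.
Concatenate: 011100011001011000001 = 0xE32C1 (21 bits → U+E32C1).

U+E32C1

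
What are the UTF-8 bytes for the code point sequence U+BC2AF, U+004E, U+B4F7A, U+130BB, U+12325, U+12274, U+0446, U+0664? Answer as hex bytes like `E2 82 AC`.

F2 BC 8A AF 4E F2 B4 BD BA F0 93 82 BB F0 92 8C A5 F0 92 89 B4 D1 86 D9 A4

U+BC2AF: 4-byte form → F2 BC 8A AF.
U+004E: 1-byte form → 4E.
U+B4F7A: 4-byte form → F2 B4 BD BA.
U+130BB: 4-byte form → F0 93 82 BB.
U+12325: 4-byte form → F0 92 8C A5.
U+12274: 4-byte form → F0 92 89 B4.
U+0446: 2-byte form → D1 86.
U+0664: 2-byte form → D9 A4.
Concatenated (25 bytes): F2 BC 8A AF 4E F2 B4 BD BA F0 93 82 BB F0 92 8C A5 F0 92 89 B4 D1 86 D9 A4.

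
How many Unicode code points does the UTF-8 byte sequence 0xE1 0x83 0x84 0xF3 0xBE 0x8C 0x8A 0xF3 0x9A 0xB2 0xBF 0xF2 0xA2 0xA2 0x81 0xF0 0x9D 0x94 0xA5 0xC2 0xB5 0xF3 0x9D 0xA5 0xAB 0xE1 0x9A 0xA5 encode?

8

Byte at offset 0: 0xE1 = 11100001 → 3-byte char (#1). Advance 3.
Byte at offset 3: 0xF3 = 11110011 → 4-byte char (#2). Advance 4.
Byte at offset 7: 0xF3 = 11110011 → 4-byte char (#3). Advance 4.
Byte at offset 11: 0xF2 = 11110010 → 4-byte char (#4). Advance 4.
Byte at offset 15: 0xF0 = 11110000 → 4-byte char (#5). Advance 4.
Byte at offset 19: 0xC2 = 11000010 → 2-byte char (#6). Advance 2.
Byte at offset 21: 0xF3 = 11110011 → 4-byte char (#7). Advance 4.
Byte at offset 25: 0xE1 = 11100001 → 3-byte char (#8). Advance 3.
Reached end at offset 28 after 8 code points.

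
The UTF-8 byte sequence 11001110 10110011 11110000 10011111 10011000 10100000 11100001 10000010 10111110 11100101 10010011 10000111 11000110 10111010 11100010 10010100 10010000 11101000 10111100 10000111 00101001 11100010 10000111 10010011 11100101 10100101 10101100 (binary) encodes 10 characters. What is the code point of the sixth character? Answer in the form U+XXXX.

U+2510

Offset 0: leading byte 0xCE = 11001110 → 2-byte char #1 = CE B3.
Offset 2: leading byte 0xF0 = 11110000 → 4-byte char #2 = F0 9F 98 A0.
Offset 6: leading byte 0xE1 = 11100001 → 3-byte char #3 = E1 82 BE.
Offset 9: leading byte 0xE5 = 11100101 → 3-byte char #4 = E5 93 87.
Offset 12: leading byte 0xC6 = 11000110 → 2-byte char #5 = C6 BA.
Offset 14: leading byte 0xE2 = 11100010 → 3-byte char #6 = E2 94 90.
Leading byte 0xE2 = 11100010 matches 1110xxxx → 3-byte sequence.
Byte 1: 0xE2 = 11100010, payload 0010 (4 bits).
Byte 2: 0x94 = 10010100 (10xxxxxx ✓), payload 010100.
Byte 3: 0x90 = 10010000 (10xxxxxx ✓), payload 010000.
Concatenate: 0010010100010000 = 0x2510 (16 bits → U+2510).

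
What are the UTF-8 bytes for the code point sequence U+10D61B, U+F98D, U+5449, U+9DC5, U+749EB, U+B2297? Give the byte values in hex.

F4 8D 98 9B EF A6 8D E5 91 89 E9 B7 85 F1 B4 A7 AB F2 B2 8A 97

U+10D61B: 4-byte form → F4 8D 98 9B.
U+F98D: 3-byte form → EF A6 8D.
U+5449: 3-byte form → E5 91 89.
U+9DC5: 3-byte form → E9 B7 85.
U+749EB: 4-byte form → F1 B4 A7 AB.
U+B2297: 4-byte form → F2 B2 8A 97.
Concatenated (21 bytes): F4 8D 98 9B EF A6 8D E5 91 89 E9 B7 85 F1 B4 A7 AB F2 B2 8A 97.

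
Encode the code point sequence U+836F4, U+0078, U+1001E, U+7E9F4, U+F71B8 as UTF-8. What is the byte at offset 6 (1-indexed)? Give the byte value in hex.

0xF0

1-indexed offset 6 is 0-indexed offset 5.
U+836F4 → 4-byte form F2 83 9B B4 at offsets 0–3.
U+0078 → 1-byte form 78 at offsets 4–4.
U+1001E → 4-byte form F0 90 80 9E at offsets 5–8.
Offset 5 falls in char 3's range; it's byte 1 of F0 90 80 9E = 0xF0.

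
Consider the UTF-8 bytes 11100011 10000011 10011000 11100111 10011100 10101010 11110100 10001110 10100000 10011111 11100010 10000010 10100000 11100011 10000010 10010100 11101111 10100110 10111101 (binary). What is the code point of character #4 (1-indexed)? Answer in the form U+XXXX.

Offset 0: leading byte 0xE3 = 11100011 → 3-byte char #1 = E3 83 98.
Offset 3: leading byte 0xE7 = 11100111 → 3-byte char #2 = E7 9C AA.
Offset 6: leading byte 0xF4 = 11110100 → 4-byte char #3 = F4 8E A0 9F.
Offset 10: leading byte 0xE2 = 11100010 → 3-byte char #4 = E2 82 A0.
Leading byte 0xE2 = 11100010 matches 1110xxxx → 3-byte sequence.
Byte 1: 0xE2 = 11100010, payload 0010 (4 bits).
Byte 2: 0x82 = 10000010 (10xxxxxx ✓), payload 000010.
Byte 3: 0xA0 = 10100000 (10xxxxxx ✓), payload 100000.
Concatenate: 0010000010100000 = 0x20A0 (16 bits → U+20A0).

U+20A0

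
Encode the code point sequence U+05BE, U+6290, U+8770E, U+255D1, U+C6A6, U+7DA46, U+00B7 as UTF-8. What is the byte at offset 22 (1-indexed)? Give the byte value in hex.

1-indexed offset 22 is 0-indexed offset 21.
U+05BE → 2-byte form D6 BE at offsets 0–1.
U+6290 → 3-byte form E6 8A 90 at offsets 2–4.
U+8770E → 4-byte form F2 87 9C 8E at offsets 5–8.
U+255D1 → 4-byte form F0 A5 97 91 at offsets 9–12.
U+C6A6 → 3-byte form EC 9A A6 at offsets 13–15.
U+7DA46 → 4-byte form F1 BD A9 86 at offsets 16–19.
U+00B7 → 2-byte form C2 B7 at offsets 20–21.
Offset 21 falls in char 7's range; it's byte 2 of C2 B7 = 0xB7.

0xB7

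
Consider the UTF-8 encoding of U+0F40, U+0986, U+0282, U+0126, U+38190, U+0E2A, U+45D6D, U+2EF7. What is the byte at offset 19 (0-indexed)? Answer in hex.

U+0F40 → 3-byte form E0 BD 80 at offsets 0–2.
U+0986 → 3-byte form E0 A6 86 at offsets 3–5.
U+0282 → 2-byte form CA 82 at offsets 6–7.
U+0126 → 2-byte form C4 A6 at offsets 8–9.
U+38190 → 4-byte form F0 B8 86 90 at offsets 10–13.
U+0E2A → 3-byte form E0 B8 AA at offsets 14–16.
U+45D6D → 4-byte form F1 85 B5 AD at offsets 17–20.
Offset 19 falls in char 7's range; it's byte 3 of F1 85 B5 AD = 0xB5.

0xB5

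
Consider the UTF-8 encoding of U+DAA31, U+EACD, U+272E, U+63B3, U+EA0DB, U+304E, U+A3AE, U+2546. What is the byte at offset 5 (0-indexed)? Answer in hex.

U+DAA31 → 4-byte form F3 9A A8 B1 at offsets 0–3.
U+EACD → 3-byte form EE AB 8D at offsets 4–6.
Offset 5 falls in char 2's range; it's byte 2 of EE AB 8D = 0xAB.

0xAB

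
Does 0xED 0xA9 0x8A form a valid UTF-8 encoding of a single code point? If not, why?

Structurally a 3-byte sequence; payload = 0xDA4A.
But 0xDA4A is in U+D800–U+DFFF, the surrogate range. Surrogates are not Unicode scalar values and are forbidden in UTF-8.

invalid (encodes a surrogate (U+D800–U+DFFF))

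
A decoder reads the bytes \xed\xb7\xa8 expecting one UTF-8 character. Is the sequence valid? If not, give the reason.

Structurally a 3-byte sequence; payload = 0xDDE8.
But 0xDDE8 is in U+D800–U+DFFF, the surrogate range. Surrogates are not Unicode scalar values and are forbidden in UTF-8.

invalid (encodes a surrogate (U+D800–U+DFFF))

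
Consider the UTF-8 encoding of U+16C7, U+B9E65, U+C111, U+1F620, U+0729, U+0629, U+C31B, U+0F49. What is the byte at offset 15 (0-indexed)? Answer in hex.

U+16C7 → 3-byte form E1 9B 87 at offsets 0–2.
U+B9E65 → 4-byte form F2 B9 B9 A5 at offsets 3–6.
U+C111 → 3-byte form EC 84 91 at offsets 7–9.
U+1F620 → 4-byte form F0 9F 98 A0 at offsets 10–13.
U+0729 → 2-byte form DC A9 at offsets 14–15.
Offset 15 falls in char 5's range; it's byte 2 of DC A9 = 0xA9.

0xA9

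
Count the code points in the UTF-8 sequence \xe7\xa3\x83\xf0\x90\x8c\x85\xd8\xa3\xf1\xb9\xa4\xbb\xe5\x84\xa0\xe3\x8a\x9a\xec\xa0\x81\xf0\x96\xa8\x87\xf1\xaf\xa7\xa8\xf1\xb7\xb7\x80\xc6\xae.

Byte at offset 0: 0xE7 = 11100111 → 3-byte char (#1). Advance 3.
Byte at offset 3: 0xF0 = 11110000 → 4-byte char (#2). Advance 4.
Byte at offset 7: 0xD8 = 11011000 → 2-byte char (#3). Advance 2.
Byte at offset 9: 0xF1 = 11110001 → 4-byte char (#4). Advance 4.
Byte at offset 13: 0xE5 = 11100101 → 3-byte char (#5). Advance 3.
Byte at offset 16: 0xE3 = 11100011 → 3-byte char (#6). Advance 3.
Byte at offset 19: 0xEC = 11101100 → 3-byte char (#7). Advance 3.
Byte at offset 22: 0xF0 = 11110000 → 4-byte char (#8). Advance 4.
Byte at offset 26: 0xF1 = 11110001 → 4-byte char (#9). Advance 4.
Byte at offset 30: 0xF1 = 11110001 → 4-byte char (#10). Advance 4.
Byte at offset 34: 0xC6 = 11000110 → 2-byte char (#11). Advance 2.
Reached end at offset 36 after 11 code points.

11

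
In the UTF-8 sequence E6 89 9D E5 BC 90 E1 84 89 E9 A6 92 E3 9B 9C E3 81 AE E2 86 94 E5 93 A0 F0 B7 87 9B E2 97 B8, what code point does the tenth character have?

U+25F8

Offset 0: leading byte 0xE6 = 11100110 → 3-byte char #1 = E6 89 9D.
Offset 3: leading byte 0xE5 = 11100101 → 3-byte char #2 = E5 BC 90.
Offset 6: leading byte 0xE1 = 11100001 → 3-byte char #3 = E1 84 89.
Offset 9: leading byte 0xE9 = 11101001 → 3-byte char #4 = E9 A6 92.
Offset 12: leading byte 0xE3 = 11100011 → 3-byte char #5 = E3 9B 9C.
Offset 15: leading byte 0xE3 = 11100011 → 3-byte char #6 = E3 81 AE.
Offset 18: leading byte 0xE2 = 11100010 → 3-byte char #7 = E2 86 94.
Offset 21: leading byte 0xE5 = 11100101 → 3-byte char #8 = E5 93 A0.
Offset 24: leading byte 0xF0 = 11110000 → 4-byte char #9 = F0 B7 87 9B.
Offset 28: leading byte 0xE2 = 11100010 → 3-byte char #10 = E2 97 B8.
Leading byte 0xE2 = 11100010 matches 1110xxxx → 3-byte sequence.
Byte 1: 0xE2 = 11100010, payload 0010 (4 bits).
Byte 2: 0x97 = 10010111 (10xxxxxx ✓), payload 010111.
Byte 3: 0xB8 = 10111000 (10xxxxxx ✓), payload 111000.
Concatenate: 0010010111111000 = 0x25F8 (16 bits → U+25F8).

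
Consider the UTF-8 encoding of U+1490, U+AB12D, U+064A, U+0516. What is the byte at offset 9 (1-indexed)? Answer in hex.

0x8A

1-indexed offset 9 is 0-indexed offset 8.
U+1490 → 3-byte form E1 92 90 at offsets 0–2.
U+AB12D → 4-byte form F2 AB 84 AD at offsets 3–6.
U+064A → 2-byte form D9 8A at offsets 7–8.
Offset 8 falls in char 3's range; it's byte 2 of D9 8A = 0x8A.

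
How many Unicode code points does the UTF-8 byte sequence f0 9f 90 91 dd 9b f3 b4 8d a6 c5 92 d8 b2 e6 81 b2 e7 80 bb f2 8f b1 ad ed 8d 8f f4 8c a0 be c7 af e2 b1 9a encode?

12

Byte at offset 0: 0xF0 = 11110000 → 4-byte char (#1). Advance 4.
Byte at offset 4: 0xDD = 11011101 → 2-byte char (#2). Advance 2.
Byte at offset 6: 0xF3 = 11110011 → 4-byte char (#3). Advance 4.
Byte at offset 10: 0xC5 = 11000101 → 2-byte char (#4). Advance 2.
Byte at offset 12: 0xD8 = 11011000 → 2-byte char (#5). Advance 2.
Byte at offset 14: 0xE6 = 11100110 → 3-byte char (#6). Advance 3.
Byte at offset 17: 0xE7 = 11100111 → 3-byte char (#7). Advance 3.
Byte at offset 20: 0xF2 = 11110010 → 4-byte char (#8). Advance 4.
Byte at offset 24: 0xED = 11101101 → 3-byte char (#9). Advance 3.
Byte at offset 27: 0xF4 = 11110100 → 4-byte char (#10). Advance 4.
Byte at offset 31: 0xC7 = 11000111 → 2-byte char (#11). Advance 2.
Byte at offset 33: 0xE2 = 11100010 → 3-byte char (#12). Advance 3.
Reached end at offset 36 after 12 code points.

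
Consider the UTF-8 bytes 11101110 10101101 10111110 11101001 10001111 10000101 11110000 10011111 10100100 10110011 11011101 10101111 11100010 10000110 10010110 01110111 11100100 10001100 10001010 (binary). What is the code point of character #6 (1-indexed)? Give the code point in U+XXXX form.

Offset 0: leading byte 0xEE = 11101110 → 3-byte char #1 = EE AD BE.
Offset 3: leading byte 0xE9 = 11101001 → 3-byte char #2 = E9 8F 85.
Offset 6: leading byte 0xF0 = 11110000 → 4-byte char #3 = F0 9F A4 B3.
Offset 10: leading byte 0xDD = 11011101 → 2-byte char #4 = DD AF.
Offset 12: leading byte 0xE2 = 11100010 → 3-byte char #5 = E2 86 96.
Offset 15: leading byte 0x77 = 01110111 → 1-byte char #6 = 77.
Leading byte 0x77 = 01110111 matches 0xxxxxxx → 1-byte sequence.
Byte 1: 0x77 = 01110111, payload 1110111 (7 bits).
Concatenate: 1110111 = 0x77 (7 bits → U+0077).

U+0077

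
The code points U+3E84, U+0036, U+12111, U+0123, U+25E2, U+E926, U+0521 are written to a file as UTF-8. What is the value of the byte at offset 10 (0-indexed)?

0xE2

U+3E84 → 3-byte form E3 BA 84 at offsets 0–2.
U+0036 → 1-byte form 36 at offsets 3–3.
U+12111 → 4-byte form F0 92 84 91 at offsets 4–7.
U+0123 → 2-byte form C4 A3 at offsets 8–9.
U+25E2 → 3-byte form E2 97 A2 at offsets 10–12.
Offset 10 falls in char 5's range; it's byte 1 of E2 97 A2 = 0xE2.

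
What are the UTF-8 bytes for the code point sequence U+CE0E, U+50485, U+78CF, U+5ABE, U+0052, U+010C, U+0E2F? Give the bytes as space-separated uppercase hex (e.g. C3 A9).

U+CE0E: 3-byte form → EC B8 8E.
U+50485: 4-byte form → F1 90 92 85.
U+78CF: 3-byte form → E7 A3 8F.
U+5ABE: 3-byte form → E5 AA BE.
U+0052: 1-byte form → 52.
U+010C: 2-byte form → C4 8C.
U+0E2F: 3-byte form → E0 B8 AF.
Concatenated (19 bytes): EC B8 8E F1 90 92 85 E7 A3 8F E5 AA BE 52 C4 8C E0 B8 AF.

EC B8 8E F1 90 92 85 E7 A3 8F E5 AA BE 52 C4 8C E0 B8 AF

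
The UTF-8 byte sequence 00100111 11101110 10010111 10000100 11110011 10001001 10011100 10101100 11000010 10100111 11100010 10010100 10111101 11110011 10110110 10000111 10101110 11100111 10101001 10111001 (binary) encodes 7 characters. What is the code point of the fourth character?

Offset 0: leading byte 0x27 = 00100111 → 1-byte char #1 = 27.
Offset 1: leading byte 0xEE = 11101110 → 3-byte char #2 = EE 97 84.
Offset 4: leading byte 0xF3 = 11110011 → 4-byte char #3 = F3 89 9C AC.
Offset 8: leading byte 0xC2 = 11000010 → 2-byte char #4 = C2 A7.
Leading byte 0xC2 = 11000010 matches 110xxxxx → 2-byte sequence.
Byte 1: 0xC2 = 11000010, payload 00010 (5 bits).
Byte 2: 0xA7 = 10100111 (10xxxxxx ✓), payload 100111.
Concatenate: 00010100111 = 0xA7 (11 bits → U+00A7).

U+00A7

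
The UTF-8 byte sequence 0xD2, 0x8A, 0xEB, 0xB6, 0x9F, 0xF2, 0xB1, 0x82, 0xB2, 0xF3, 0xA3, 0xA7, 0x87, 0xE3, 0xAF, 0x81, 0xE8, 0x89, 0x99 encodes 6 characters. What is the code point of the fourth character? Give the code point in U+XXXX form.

Offset 0: leading byte 0xD2 = 11010010 → 2-byte char #1 = D2 8A.
Offset 2: leading byte 0xEB = 11101011 → 3-byte char #2 = EB B6 9F.
Offset 5: leading byte 0xF2 = 11110010 → 4-byte char #3 = F2 B1 82 B2.
Offset 9: leading byte 0xF3 = 11110011 → 4-byte char #4 = F3 A3 A7 87.
Leading byte 0xF3 = 11110011 matches 11110xxx → 4-byte sequence.
Byte 1: 0xF3 = 11110011, payload 011 (3 bits).
Byte 2: 0xA3 = 10100011 (10xxxxxx ✓), payload 100011.
Byte 3: 0xA7 = 10100111 (10xxxxxx ✓), payload 100111.
Byte 4: 0x87 = 10000111 (10xxxxxx ✓), payload 000111.
Concatenate: 011100011100111000111 = 0xE39C7 (21 bits → U+E39C7).

U+E39C7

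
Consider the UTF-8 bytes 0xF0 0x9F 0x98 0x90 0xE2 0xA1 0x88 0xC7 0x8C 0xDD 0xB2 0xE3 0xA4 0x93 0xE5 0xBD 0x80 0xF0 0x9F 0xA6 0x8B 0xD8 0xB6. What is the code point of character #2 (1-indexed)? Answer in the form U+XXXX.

Offset 0: leading byte 0xF0 = 11110000 → 4-byte char #1 = F0 9F 98 90.
Offset 4: leading byte 0xE2 = 11100010 → 3-byte char #2 = E2 A1 88.
Leading byte 0xE2 = 11100010 matches 1110xxxx → 3-byte sequence.
Byte 1: 0xE2 = 11100010, payload 0010 (4 bits).
Byte 2: 0xA1 = 10100001 (10xxxxxx ✓), payload 100001.
Byte 3: 0x88 = 10001000 (10xxxxxx ✓), payload 001000.
Concatenate: 0010100001001000 = 0x2848 (16 bits → U+2848).

U+2848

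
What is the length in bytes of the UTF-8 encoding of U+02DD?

2

U+02DD = 0x2DD. UTF-8 uses 1 byte below 0x80, 2 below 0x800, 3 below 0x10000, 4 up to 0x10FFFF. 0x2DD is in U+0080–U+07FF → 2 bytes.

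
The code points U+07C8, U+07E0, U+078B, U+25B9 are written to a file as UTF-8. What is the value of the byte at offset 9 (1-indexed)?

1-indexed offset 9 is 0-indexed offset 8.
U+07C8 → 2-byte form DF 88 at offsets 0–1.
U+07E0 → 2-byte form DF A0 at offsets 2–3.
U+078B → 2-byte form DE 8B at offsets 4–5.
U+25B9 → 3-byte form E2 96 B9 at offsets 6–8.
Offset 8 falls in char 4's range; it's byte 3 of E2 96 B9 = 0xB9.

0xB9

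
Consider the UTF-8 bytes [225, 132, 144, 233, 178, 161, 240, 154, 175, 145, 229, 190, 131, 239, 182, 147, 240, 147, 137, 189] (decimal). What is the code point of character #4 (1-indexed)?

Offset 0: leading byte 0xE1 = 11100001 → 3-byte char #1 = E1 84 90.
Offset 3: leading byte 0xE9 = 11101001 → 3-byte char #2 = E9 B2 A1.
Offset 6: leading byte 0xF0 = 11110000 → 4-byte char #3 = F0 9A AF 91.
Offset 10: leading byte 0xE5 = 11100101 → 3-byte char #4 = E5 BE 83.
Leading byte 0xE5 = 11100101 matches 1110xxxx → 3-byte sequence.
Byte 1: 0xE5 = 11100101, payload 0101 (4 bits).
Byte 2: 0xBE = 10111110 (10xxxxxx ✓), payload 111110.
Byte 3: 0x83 = 10000011 (10xxxxxx ✓), payload 000011.
Concatenate: 0101111110000011 = 0x5F83 (16 bits → U+5F83).

U+5F83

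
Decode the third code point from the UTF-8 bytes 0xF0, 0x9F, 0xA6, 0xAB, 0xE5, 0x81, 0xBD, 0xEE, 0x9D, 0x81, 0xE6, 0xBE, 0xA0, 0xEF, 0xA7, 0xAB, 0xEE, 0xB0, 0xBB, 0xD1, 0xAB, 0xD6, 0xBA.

U+E741

Offset 0: leading byte 0xF0 = 11110000 → 4-byte char #1 = F0 9F A6 AB.
Offset 4: leading byte 0xE5 = 11100101 → 3-byte char #2 = E5 81 BD.
Offset 7: leading byte 0xEE = 11101110 → 3-byte char #3 = EE 9D 81.
Leading byte 0xEE = 11101110 matches 1110xxxx → 3-byte sequence.
Byte 1: 0xEE = 11101110, payload 1110 (4 bits).
Byte 2: 0x9D = 10011101 (10xxxxxx ✓), payload 011101.
Byte 3: 0x81 = 10000001 (10xxxxxx ✓), payload 000001.
Concatenate: 1110011101000001 = 0xE741 (16 bits → U+E741).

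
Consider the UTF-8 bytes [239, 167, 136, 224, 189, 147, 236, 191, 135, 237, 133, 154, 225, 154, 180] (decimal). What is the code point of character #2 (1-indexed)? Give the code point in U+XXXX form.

Offset 0: leading byte 0xEF = 11101111 → 3-byte char #1 = EF A7 88.
Offset 3: leading byte 0xE0 = 11100000 → 3-byte char #2 = E0 BD 93.
Leading byte 0xE0 = 11100000 matches 1110xxxx → 3-byte sequence.
Byte 1: 0xE0 = 11100000, payload 0000 (4 bits).
Byte 2: 0xBD = 10111101 (10xxxxxx ✓), payload 111101.
Byte 3: 0x93 = 10010011 (10xxxxxx ✓), payload 010011.
Concatenate: 0000111101010011 = 0xF53 (16 bits → U+0F53).

U+0F53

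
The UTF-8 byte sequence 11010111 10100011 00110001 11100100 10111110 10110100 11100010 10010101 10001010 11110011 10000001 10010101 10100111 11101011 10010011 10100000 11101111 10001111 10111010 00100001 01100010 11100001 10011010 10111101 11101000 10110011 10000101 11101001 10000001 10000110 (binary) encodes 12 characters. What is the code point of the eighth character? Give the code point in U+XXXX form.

U+0021

Offset 0: leading byte 0xD7 = 11010111 → 2-byte char #1 = D7 A3.
Offset 2: leading byte 0x31 = 00110001 → 1-byte char #2 = 31.
Offset 3: leading byte 0xE4 = 11100100 → 3-byte char #3 = E4 BE B4.
Offset 6: leading byte 0xE2 = 11100010 → 3-byte char #4 = E2 95 8A.
Offset 9: leading byte 0xF3 = 11110011 → 4-byte char #5 = F3 81 95 A7.
Offset 13: leading byte 0xEB = 11101011 → 3-byte char #6 = EB 93 A0.
Offset 16: leading byte 0xEF = 11101111 → 3-byte char #7 = EF 8F BA.
Offset 19: leading byte 0x21 = 00100001 → 1-byte char #8 = 21.
Leading byte 0x21 = 00100001 matches 0xxxxxxx → 1-byte sequence.
Byte 1: 0x21 = 00100001, payload 0100001 (7 bits).
Concatenate: 0100001 = 0x21 (7 bits → U+0021).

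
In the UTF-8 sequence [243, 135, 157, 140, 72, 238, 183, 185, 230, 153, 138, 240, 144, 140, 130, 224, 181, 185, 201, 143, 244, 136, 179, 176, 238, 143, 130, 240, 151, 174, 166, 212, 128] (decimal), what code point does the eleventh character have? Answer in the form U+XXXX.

U+0500

Offset 0: leading byte 0xF3 = 11110011 → 4-byte char #1 = F3 87 9D 8C.
Offset 4: leading byte 0x48 = 01001000 → 1-byte char #2 = 48.
Offset 5: leading byte 0xEE = 11101110 → 3-byte char #3 = EE B7 B9.
Offset 8: leading byte 0xE6 = 11100110 → 3-byte char #4 = E6 99 8A.
Offset 11: leading byte 0xF0 = 11110000 → 4-byte char #5 = F0 90 8C 82.
Offset 15: leading byte 0xE0 = 11100000 → 3-byte char #6 = E0 B5 B9.
Offset 18: leading byte 0xC9 = 11001001 → 2-byte char #7 = C9 8F.
Offset 20: leading byte 0xF4 = 11110100 → 4-byte char #8 = F4 88 B3 B0.
Offset 24: leading byte 0xEE = 11101110 → 3-byte char #9 = EE 8F 82.
Offset 27: leading byte 0xF0 = 11110000 → 4-byte char #10 = F0 97 AE A6.
Offset 31: leading byte 0xD4 = 11010100 → 2-byte char #11 = D4 80.
Leading byte 0xD4 = 11010100 matches 110xxxxx → 2-byte sequence.
Byte 1: 0xD4 = 11010100, payload 10100 (5 bits).
Byte 2: 0x80 = 10000000 (10xxxxxx ✓), payload 000000.
Concatenate: 10100000000 = 0x500 (11 bits → U+0500).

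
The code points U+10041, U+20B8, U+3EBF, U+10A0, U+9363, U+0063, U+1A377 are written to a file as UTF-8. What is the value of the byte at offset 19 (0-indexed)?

0x8D

U+10041 → 4-byte form F0 90 81 81 at offsets 0–3.
U+20B8 → 3-byte form E2 82 B8 at offsets 4–6.
U+3EBF → 3-byte form E3 BA BF at offsets 7–9.
U+10A0 → 3-byte form E1 82 A0 at offsets 10–12.
U+9363 → 3-byte form E9 8D A3 at offsets 13–15.
U+0063 → 1-byte form 63 at offsets 16–16.
U+1A377 → 4-byte form F0 9A 8D B7 at offsets 17–20.
Offset 19 falls in char 7's range; it's byte 3 of F0 9A 8D B7 = 0x8D.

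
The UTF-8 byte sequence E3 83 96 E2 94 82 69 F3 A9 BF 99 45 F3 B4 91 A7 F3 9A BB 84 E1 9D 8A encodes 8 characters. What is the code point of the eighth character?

Offset 0: leading byte 0xE3 = 11100011 → 3-byte char #1 = E3 83 96.
Offset 3: leading byte 0xE2 = 11100010 → 3-byte char #2 = E2 94 82.
Offset 6: leading byte 0x69 = 01101001 → 1-byte char #3 = 69.
Offset 7: leading byte 0xF3 = 11110011 → 4-byte char #4 = F3 A9 BF 99.
Offset 11: leading byte 0x45 = 01000101 → 1-byte char #5 = 45.
Offset 12: leading byte 0xF3 = 11110011 → 4-byte char #6 = F3 B4 91 A7.
Offset 16: leading byte 0xF3 = 11110011 → 4-byte char #7 = F3 9A BB 84.
Offset 20: leading byte 0xE1 = 11100001 → 3-byte char #8 = E1 9D 8A.
Leading byte 0xE1 = 11100001 matches 1110xxxx → 3-byte sequence.
Byte 1: 0xE1 = 11100001, payload 0001 (4 bits).
Byte 2: 0x9D = 10011101 (10xxxxxx ✓), payload 011101.
Byte 3: 0x8A = 10001010 (10xxxxxx ✓), payload 001010.
Concatenate: 0001011101001010 = 0x174A (16 bits → U+174A).

U+174A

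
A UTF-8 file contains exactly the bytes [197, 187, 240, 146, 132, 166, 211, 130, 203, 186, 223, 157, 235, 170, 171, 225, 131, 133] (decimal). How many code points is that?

Byte at offset 0: 0xC5 = 11000101 → 2-byte char (#1). Advance 2.
Byte at offset 2: 0xF0 = 11110000 → 4-byte char (#2). Advance 4.
Byte at offset 6: 0xD3 = 11010011 → 2-byte char (#3). Advance 2.
Byte at offset 8: 0xCB = 11001011 → 2-byte char (#4). Advance 2.
Byte at offset 10: 0xDF = 11011111 → 2-byte char (#5). Advance 2.
Byte at offset 12: 0xEB = 11101011 → 3-byte char (#6). Advance 3.
Byte at offset 15: 0xE1 = 11100001 → 3-byte char (#7). Advance 3.
Reached end at offset 18 after 7 code points.

7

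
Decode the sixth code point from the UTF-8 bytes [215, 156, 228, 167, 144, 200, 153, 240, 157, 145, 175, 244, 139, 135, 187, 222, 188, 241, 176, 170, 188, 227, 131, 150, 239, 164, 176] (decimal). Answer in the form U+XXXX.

U+07BC

Offset 0: leading byte 0xD7 = 11010111 → 2-byte char #1 = D7 9C.
Offset 2: leading byte 0xE4 = 11100100 → 3-byte char #2 = E4 A7 90.
Offset 5: leading byte 0xC8 = 11001000 → 2-byte char #3 = C8 99.
Offset 7: leading byte 0xF0 = 11110000 → 4-byte char #4 = F0 9D 91 AF.
Offset 11: leading byte 0xF4 = 11110100 → 4-byte char #5 = F4 8B 87 BB.
Offset 15: leading byte 0xDE = 11011110 → 2-byte char #6 = DE BC.
Leading byte 0xDE = 11011110 matches 110xxxxx → 2-byte sequence.
Byte 1: 0xDE = 11011110, payload 11110 (5 bits).
Byte 2: 0xBC = 10111100 (10xxxxxx ✓), payload 111100.
Concatenate: 11110111100 = 0x7BC (11 bits → U+07BC).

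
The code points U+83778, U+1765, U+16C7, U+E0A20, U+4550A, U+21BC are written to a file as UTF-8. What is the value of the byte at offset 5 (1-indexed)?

0xE1

1-indexed offset 5 is 0-indexed offset 4.
U+83778 → 4-byte form F2 83 9D B8 at offsets 0–3.
U+1765 → 3-byte form E1 9D A5 at offsets 4–6.
Offset 4 falls in char 2's range; it's byte 1 of E1 9D A5 = 0xE1.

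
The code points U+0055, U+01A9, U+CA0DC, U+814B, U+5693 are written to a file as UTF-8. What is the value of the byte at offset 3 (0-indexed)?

U+0055 → 1-byte form 55 at offsets 0–0.
U+01A9 → 2-byte form C6 A9 at offsets 1–2.
U+CA0DC → 4-byte form F3 8A 83 9C at offsets 3–6.
Offset 3 falls in char 3's range; it's byte 1 of F3 8A 83 9C = 0xF3.

0xF3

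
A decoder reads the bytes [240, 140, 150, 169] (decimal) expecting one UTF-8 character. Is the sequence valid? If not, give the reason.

Leading byte 0xF0 = 11110000 → 4-byte form.
Continuation bytes all match 10xxxxxx. Payload decodes to 0xC5A9.
But 0xC5A9 < 0x10000, the minimum for a 4-byte sequence — this is an overlong encoding.

invalid (overlong encoding)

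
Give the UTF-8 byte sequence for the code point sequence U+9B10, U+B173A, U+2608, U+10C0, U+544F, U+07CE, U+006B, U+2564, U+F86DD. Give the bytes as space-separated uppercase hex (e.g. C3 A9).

E9 AC 90 F2 B1 9C BA E2 98 88 E1 83 80 E5 91 8F DF 8E 6B E2 95 A4 F3 B8 9B 9D

U+9B10: 3-byte form → E9 AC 90.
U+B173A: 4-byte form → F2 B1 9C BA.
U+2608: 3-byte form → E2 98 88.
U+10C0: 3-byte form → E1 83 80.
U+544F: 3-byte form → E5 91 8F.
U+07CE: 2-byte form → DF 8E.
U+006B: 1-byte form → 6B.
U+2564: 3-byte form → E2 95 A4.
U+F86DD: 4-byte form → F3 B8 9B 9D.
Concatenated (26 bytes): E9 AC 90 F2 B1 9C BA E2 98 88 E1 83 80 E5 91 8F DF 8E 6B E2 95 A4 F3 B8 9B 9D.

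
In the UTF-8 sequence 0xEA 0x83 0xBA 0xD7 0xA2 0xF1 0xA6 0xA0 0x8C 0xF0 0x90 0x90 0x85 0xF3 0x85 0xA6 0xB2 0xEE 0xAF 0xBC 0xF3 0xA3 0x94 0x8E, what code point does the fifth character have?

Offset 0: leading byte 0xEA = 11101010 → 3-byte char #1 = EA 83 BA.
Offset 3: leading byte 0xD7 = 11010111 → 2-byte char #2 = D7 A2.
Offset 5: leading byte 0xF1 = 11110001 → 4-byte char #3 = F1 A6 A0 8C.
Offset 9: leading byte 0xF0 = 11110000 → 4-byte char #4 = F0 90 90 85.
Offset 13: leading byte 0xF3 = 11110011 → 4-byte char #5 = F3 85 A6 B2.
Leading byte 0xF3 = 11110011 matches 11110xxx → 4-byte sequence.
Byte 1: 0xF3 = 11110011, payload 011 (3 bits).
Byte 2: 0x85 = 10000101 (10xxxxxx ✓), payload 000101.
Byte 3: 0xA6 = 10100110 (10xxxxxx ✓), payload 100110.
Byte 4: 0xB2 = 10110010 (10xxxxxx ✓), payload 110010.
Concatenate: 011000101100110110010 = 0xC59B2 (21 bits → U+C59B2).

U+C59B2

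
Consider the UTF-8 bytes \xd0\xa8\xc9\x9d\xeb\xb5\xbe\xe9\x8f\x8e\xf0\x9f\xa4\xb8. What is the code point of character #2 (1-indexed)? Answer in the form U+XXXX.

Offset 0: leading byte 0xD0 = 11010000 → 2-byte char #1 = D0 A8.
Offset 2: leading byte 0xC9 = 11001001 → 2-byte char #2 = C9 9D.
Leading byte 0xC9 = 11001001 matches 110xxxxx → 2-byte sequence.
Byte 1: 0xC9 = 11001001, payload 01001 (5 bits).
Byte 2: 0x9D = 10011101 (10xxxxxx ✓), payload 011101.
Concatenate: 01001011101 = 0x25D (11 bits → U+025D).

U+025D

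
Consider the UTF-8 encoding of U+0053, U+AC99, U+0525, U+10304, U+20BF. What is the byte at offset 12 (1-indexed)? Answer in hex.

0x82

1-indexed offset 12 is 0-indexed offset 11.
U+0053 → 1-byte form 53 at offsets 0–0.
U+AC99 → 3-byte form EA B2 99 at offsets 1–3.
U+0525 → 2-byte form D4 A5 at offsets 4–5.
U+10304 → 4-byte form F0 90 8C 84 at offsets 6–9.
U+20BF → 3-byte form E2 82 BF at offsets 10–12.
Offset 11 falls in char 5's range; it's byte 2 of E2 82 BF = 0x82.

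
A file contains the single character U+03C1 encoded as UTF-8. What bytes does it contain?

U+03C1 = 0x3C1 = 961 decimal. In range U+0080–U+07FF → 2-byte form: 110xxxxx 10xxxxxx.
Binary (11 bits): 01111000001.
Split 5+6: 01111 | 000001.
Byte 1: 11001111 = 0xCF.
Byte 2: 10000001 = 0x81.

CF 81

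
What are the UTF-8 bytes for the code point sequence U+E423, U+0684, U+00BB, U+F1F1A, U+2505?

EE 90 A3 DA 84 C2 BB F3 B1 BC 9A E2 94 85

U+E423: 3-byte form → EE 90 A3.
U+0684: 2-byte form → DA 84.
U+00BB: 2-byte form → C2 BB.
U+F1F1A: 4-byte form → F3 B1 BC 9A.
U+2505: 3-byte form → E2 94 85.
Concatenated (14 bytes): EE 90 A3 DA 84 C2 BB F3 B1 BC 9A E2 94 85.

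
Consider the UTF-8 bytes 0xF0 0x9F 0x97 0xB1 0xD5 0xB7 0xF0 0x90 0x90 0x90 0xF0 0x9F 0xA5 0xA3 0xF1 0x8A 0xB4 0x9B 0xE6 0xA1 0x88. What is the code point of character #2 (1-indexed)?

Offset 0: leading byte 0xF0 = 11110000 → 4-byte char #1 = F0 9F 97 B1.
Offset 4: leading byte 0xD5 = 11010101 → 2-byte char #2 = D5 B7.
Leading byte 0xD5 = 11010101 matches 110xxxxx → 2-byte sequence.
Byte 1: 0xD5 = 11010101, payload 10101 (5 bits).
Byte 2: 0xB7 = 10110111 (10xxxxxx ✓), payload 110111.
Concatenate: 10101110111 = 0x577 (11 bits → U+0577).

U+0577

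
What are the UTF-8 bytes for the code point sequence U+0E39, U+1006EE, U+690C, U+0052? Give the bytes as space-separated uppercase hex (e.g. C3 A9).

U+0E39: 3-byte form → E0 B8 B9.
U+1006EE: 4-byte form → F4 80 9B AE.
U+690C: 3-byte form → E6 A4 8C.
U+0052: 1-byte form → 52.
Concatenated (11 bytes): E0 B8 B9 F4 80 9B AE E6 A4 8C 52.

E0 B8 B9 F4 80 9B AE E6 A4 8C 52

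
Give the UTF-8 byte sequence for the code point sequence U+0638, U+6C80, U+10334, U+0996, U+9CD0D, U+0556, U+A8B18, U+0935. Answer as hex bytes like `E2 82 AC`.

U+0638: 2-byte form → D8 B8.
U+6C80: 3-byte form → E6 B2 80.
U+10334: 4-byte form → F0 90 8C B4.
U+0996: 3-byte form → E0 A6 96.
U+9CD0D: 4-byte form → F2 9C B4 8D.
U+0556: 2-byte form → D5 96.
U+A8B18: 4-byte form → F2 A8 AC 98.
U+0935: 3-byte form → E0 A4 B5.
Concatenated (25 bytes): D8 B8 E6 B2 80 F0 90 8C B4 E0 A6 96 F2 9C B4 8D D5 96 F2 A8 AC 98 E0 A4 B5.

D8 B8 E6 B2 80 F0 90 8C B4 E0 A6 96 F2 9C B4 8D D5 96 F2 A8 AC 98 E0 A4 B5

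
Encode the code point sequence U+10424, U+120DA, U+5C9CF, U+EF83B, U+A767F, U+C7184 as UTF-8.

U+10424: 4-byte form → F0 90 90 A4.
U+120DA: 4-byte form → F0 92 83 9A.
U+5C9CF: 4-byte form → F1 9C A7 8F.
U+EF83B: 4-byte form → F3 AF A0 BB.
U+A767F: 4-byte form → F2 A7 99 BF.
U+C7184: 4-byte form → F3 87 86 84.
Concatenated (24 bytes): F0 90 90 A4 F0 92 83 9A F1 9C A7 8F F3 AF A0 BB F2 A7 99 BF F3 87 86 84.

F0 90 90 A4 F0 92 83 9A F1 9C A7 8F F3 AF A0 BB F2 A7 99 BF F3 87 86 84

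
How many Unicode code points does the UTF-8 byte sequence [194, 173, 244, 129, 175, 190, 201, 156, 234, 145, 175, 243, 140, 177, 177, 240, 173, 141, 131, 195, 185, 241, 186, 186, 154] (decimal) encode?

8

Byte at offset 0: 0xC2 = 11000010 → 2-byte char (#1). Advance 2.
Byte at offset 2: 0xF4 = 11110100 → 4-byte char (#2). Advance 4.
Byte at offset 6: 0xC9 = 11001001 → 2-byte char (#3). Advance 2.
Byte at offset 8: 0xEA = 11101010 → 3-byte char (#4). Advance 3.
Byte at offset 11: 0xF3 = 11110011 → 4-byte char (#5). Advance 4.
Byte at offset 15: 0xF0 = 11110000 → 4-byte char (#6). Advance 4.
Byte at offset 19: 0xC3 = 11000011 → 2-byte char (#7). Advance 2.
Byte at offset 21: 0xF1 = 11110001 → 4-byte char (#8). Advance 4.
Reached end at offset 25 after 8 code points.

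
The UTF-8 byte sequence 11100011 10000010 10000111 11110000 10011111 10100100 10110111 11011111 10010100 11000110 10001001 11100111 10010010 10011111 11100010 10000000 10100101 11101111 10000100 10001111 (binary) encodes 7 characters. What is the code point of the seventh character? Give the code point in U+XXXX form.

Offset 0: leading byte 0xE3 = 11100011 → 3-byte char #1 = E3 82 87.
Offset 3: leading byte 0xF0 = 11110000 → 4-byte char #2 = F0 9F A4 B7.
Offset 7: leading byte 0xDF = 11011111 → 2-byte char #3 = DF 94.
Offset 9: leading byte 0xC6 = 11000110 → 2-byte char #4 = C6 89.
Offset 11: leading byte 0xE7 = 11100111 → 3-byte char #5 = E7 92 9F.
Offset 14: leading byte 0xE2 = 11100010 → 3-byte char #6 = E2 80 A5.
Offset 17: leading byte 0xEF = 11101111 → 3-byte char #7 = EF 84 8F.
Leading byte 0xEF = 11101111 matches 1110xxxx → 3-byte sequence.
Byte 1: 0xEF = 11101111, payload 1111 (4 bits).
Byte 2: 0x84 = 10000100 (10xxxxxx ✓), payload 000100.
Byte 3: 0x8F = 10001111 (10xxxxxx ✓), payload 001111.
Concatenate: 1111000100001111 = 0xF10F (16 bits → U+F10F).

U+F10F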